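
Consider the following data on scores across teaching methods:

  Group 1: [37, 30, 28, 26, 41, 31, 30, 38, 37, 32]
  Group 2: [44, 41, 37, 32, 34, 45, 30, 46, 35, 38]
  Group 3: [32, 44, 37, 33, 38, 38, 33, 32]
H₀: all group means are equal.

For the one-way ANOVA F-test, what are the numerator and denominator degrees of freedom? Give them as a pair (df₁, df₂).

k = 3 groups, N = 28 total
df = (k−1, N−k) = (3−1, 28−3) = (2, 25)

degrees of freedom = [2, 25]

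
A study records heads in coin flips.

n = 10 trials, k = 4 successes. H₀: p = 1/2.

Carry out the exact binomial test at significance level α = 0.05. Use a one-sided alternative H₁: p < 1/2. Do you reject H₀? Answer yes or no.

reject H₀: no

Exact binomial: n=10, k=4, p₀=1/2=0.5000
P(X≤4) from Σ C(n,i)·p₀^i·(1−p₀)^(n−i)
p-value (one-sided, H₁ less) = 0.37695
At α=0.05: p ≥ α → fail to reject H₀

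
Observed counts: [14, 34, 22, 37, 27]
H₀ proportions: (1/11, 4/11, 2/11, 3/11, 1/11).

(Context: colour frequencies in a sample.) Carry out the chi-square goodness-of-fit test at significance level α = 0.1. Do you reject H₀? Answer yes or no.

n = 134; E_i = n·p_i = [12.18, 48.73, 24.36, 36.55, 12.18]
χ² = (14−12.18)²/12.18 + (34−48.73)²/48.73 + (22−24.36)²/24.36 + (37−36.55)²/36.55 + (27−12.18)²/12.18 = 22.9826
df = 4
p-value (upper-tail) = 0.00013
At α=0.1: p < α → reject H₀

reject H₀: yes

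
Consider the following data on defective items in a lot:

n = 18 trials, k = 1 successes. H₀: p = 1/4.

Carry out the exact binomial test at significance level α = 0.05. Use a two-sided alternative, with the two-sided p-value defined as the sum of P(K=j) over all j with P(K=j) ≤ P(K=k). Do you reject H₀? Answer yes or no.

reject H₀: no

Exact binomial: n=18, k=1, p₀=1/4=0.2500
P(X=j) = C(n,j)·p₀^j·(1−p₀)^(n−j); p = Σ P(X=j) over j with P(X=j) ≤ P(X=1)
p-value (two-sided) = 0.05881
At α=0.05: p ≥ α → fail to reject H₀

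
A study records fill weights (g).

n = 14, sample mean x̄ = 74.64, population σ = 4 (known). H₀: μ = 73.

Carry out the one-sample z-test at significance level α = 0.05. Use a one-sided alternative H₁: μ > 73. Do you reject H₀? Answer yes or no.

SE = σ/√n = 4/√14 = 1.0690
z = (x̄−μ₀)/SE = (74.64−73)/1.0690 = 1.5341
p-value (one-sided, H₁ greater) = 0.06251
At α=0.05: p ≥ α → fail to reject H₀

reject H₀: no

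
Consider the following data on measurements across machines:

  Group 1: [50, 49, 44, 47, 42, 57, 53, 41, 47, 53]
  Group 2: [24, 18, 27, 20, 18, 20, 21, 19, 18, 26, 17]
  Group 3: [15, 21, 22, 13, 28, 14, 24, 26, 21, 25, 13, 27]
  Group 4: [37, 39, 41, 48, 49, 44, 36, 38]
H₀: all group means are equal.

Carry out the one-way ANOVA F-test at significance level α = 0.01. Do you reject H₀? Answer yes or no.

reject H₀: yes

Group means [48.30, 20.73, 20.75, 41.50], grand mean 31.512
SSB = Σnᵢ(x̄ᵢ−x̄)² = 6285.712; SSW = ΣΣ(x−x̄ᵢ)² = 878.532
MSB = 6285.712/3 = 2095.2374; MSW = 878.532/37 = 23.7441
F = MSB/MSW = 88.2424
df = (3, 37)
p-value (upper-tail) = 0.00000
At α=0.01: p < α → reject H₀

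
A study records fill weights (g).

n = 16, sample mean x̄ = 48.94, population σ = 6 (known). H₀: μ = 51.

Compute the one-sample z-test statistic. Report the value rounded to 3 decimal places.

SE = σ/√n = 6/√16 = 1.5000
z = (x̄−μ₀)/SE = (48.94−51)/1.5000 = -1.3733

test statistic = -1.373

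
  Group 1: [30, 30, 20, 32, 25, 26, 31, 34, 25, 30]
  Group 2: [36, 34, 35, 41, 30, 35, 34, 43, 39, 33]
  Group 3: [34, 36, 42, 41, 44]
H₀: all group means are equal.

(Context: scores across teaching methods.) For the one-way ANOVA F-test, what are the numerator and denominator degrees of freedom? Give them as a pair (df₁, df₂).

k = 3 groups, N = 25 total
df = (k−1, N−k) = (3−1, 25−3) = (2, 22)

degrees of freedom = [2, 22]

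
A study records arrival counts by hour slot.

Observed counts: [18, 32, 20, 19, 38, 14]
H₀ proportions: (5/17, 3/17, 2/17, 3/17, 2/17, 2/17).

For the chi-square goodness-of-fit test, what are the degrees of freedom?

degrees of freedom = 5

df = k − 1 = 6 − 1 = 5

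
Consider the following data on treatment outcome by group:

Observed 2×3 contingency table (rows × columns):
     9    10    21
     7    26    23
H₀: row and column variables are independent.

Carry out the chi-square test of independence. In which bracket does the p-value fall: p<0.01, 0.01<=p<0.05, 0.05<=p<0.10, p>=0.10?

Row totals [40, 56], col totals [16, 36, 44], n=96
χ² = (9−6.67)²/6.67 + (10−15.00)²/15.00 + (21−18.33)²/18.33 + (7−9.33)²/9.33 + (26−21.00)²/21.00 + (23−25.67)²/25.67 = 4.9221
df = 2
p-value (upper-tail) = 0.08535
→ bracket: 0.05<=p<0.10

p-value bracket: 0.05<=p<0.10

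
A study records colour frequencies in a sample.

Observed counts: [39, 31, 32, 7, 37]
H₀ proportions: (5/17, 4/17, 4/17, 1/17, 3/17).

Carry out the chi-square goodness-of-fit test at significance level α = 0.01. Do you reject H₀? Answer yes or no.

n = 146; E_i = n·p_i = [42.94, 34.35, 34.35, 8.59, 25.76]
χ² = (39−42.94)²/42.94 + (31−34.35)²/34.35 + (32−34.35)²/34.35 + (7−8.59)²/8.59 + (37−25.76)²/25.76 = 6.0433
df = 4
p-value (upper-tail) = 0.19594
At α=0.01: p ≥ α → fail to reject H₀

reject H₀: no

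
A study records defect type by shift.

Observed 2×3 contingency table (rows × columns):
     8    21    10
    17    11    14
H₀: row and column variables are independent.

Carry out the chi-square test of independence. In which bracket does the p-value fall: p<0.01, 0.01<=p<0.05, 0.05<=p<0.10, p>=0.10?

Row totals [39, 42], col totals [25, 32, 24], n=81
χ² = (8−12.04)²/12.04 + (21−15.41)²/15.41 + (10−11.56)²/11.56 + (17−12.96)²/12.96 + (11−16.59)²/16.59 + (14−12.44)²/12.44 = 6.9301
df = 2
p-value (upper-tail) = 0.03127
→ bracket: 0.01<=p<0.05

p-value bracket: 0.01<=p<0.05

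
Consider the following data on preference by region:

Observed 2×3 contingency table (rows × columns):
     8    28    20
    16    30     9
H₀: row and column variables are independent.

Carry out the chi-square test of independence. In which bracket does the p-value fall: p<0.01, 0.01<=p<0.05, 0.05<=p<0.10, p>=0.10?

p-value bracket: 0.01<=p<0.05

Row totals [56, 55], col totals [24, 58, 29], n=111
χ² = (8−12.11)²/12.11 + (28−29.26)²/29.26 + (20−14.63)²/14.63 + (16−11.89)²/11.89 + (30−28.74)²/28.74 + (9−14.37)²/14.37 = 6.8996
df = 2
p-value (upper-tail) = 0.03175
→ bracket: 0.01<=p<0.05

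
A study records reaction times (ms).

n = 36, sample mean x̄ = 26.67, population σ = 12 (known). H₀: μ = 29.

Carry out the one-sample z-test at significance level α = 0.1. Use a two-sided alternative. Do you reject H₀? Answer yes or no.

SE = σ/√n = 12/√36 = 2.0000
z = (x̄−μ₀)/SE = (26.67−29)/2.0000 = -1.1650
p-value (two-sided) = 0.24402
At α=0.1: p ≥ α → fail to reject H₀

reject H₀: no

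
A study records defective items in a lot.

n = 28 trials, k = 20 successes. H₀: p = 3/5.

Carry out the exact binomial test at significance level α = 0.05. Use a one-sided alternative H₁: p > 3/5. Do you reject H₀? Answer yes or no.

Exact binomial: n=28, k=20, p₀=3/5=0.6000
P(X≥20) from Σ C(n,i)·p₀^i·(1−p₀)^(n−i)
p-value (one-sided, H₁ greater) = 0.14848
At α=0.05: p ≥ α → fail to reject H₀

reject H₀: no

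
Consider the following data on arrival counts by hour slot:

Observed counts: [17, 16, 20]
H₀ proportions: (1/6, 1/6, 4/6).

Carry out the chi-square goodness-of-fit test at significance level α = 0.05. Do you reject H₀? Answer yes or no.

n = 53; E_i = n·p_i = [8.83, 8.83, 35.33]
χ² = (17−8.83)²/8.83 + (16−8.83)²/8.83 + (20−35.33)²/35.33 = 20.0189
df = 2
p-value (upper-tail) = 0.00004
At α=0.05: p < α → reject H₀

reject H₀: yes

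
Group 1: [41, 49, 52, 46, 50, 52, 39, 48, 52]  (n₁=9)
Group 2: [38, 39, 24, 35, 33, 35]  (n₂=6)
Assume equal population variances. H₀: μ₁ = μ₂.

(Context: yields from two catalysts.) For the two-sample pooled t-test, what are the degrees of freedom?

df = n₁ + n₂ − 2 = 9 + 6 − 2 = 13

degrees of freedom = 13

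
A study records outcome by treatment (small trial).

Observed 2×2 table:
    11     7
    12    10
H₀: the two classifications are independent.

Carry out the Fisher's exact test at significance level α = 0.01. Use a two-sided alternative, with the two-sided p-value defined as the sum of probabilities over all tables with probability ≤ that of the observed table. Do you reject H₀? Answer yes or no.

reject H₀: no

Margins: r₁=18, r₂=22, c₁=23, c₂=17, n=40
p_obs = C(18,11)·C(22,12)/C(40,23); sum pmf over tables with pmf ≤ p_obs
p-value (two-sided) = 0.75470
At α=0.01: p ≥ α → fail to reject H₀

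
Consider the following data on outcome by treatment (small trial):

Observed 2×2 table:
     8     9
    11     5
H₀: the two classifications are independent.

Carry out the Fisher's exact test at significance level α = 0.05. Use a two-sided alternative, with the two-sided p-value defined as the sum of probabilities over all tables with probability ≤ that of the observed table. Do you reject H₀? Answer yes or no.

reject H₀: no

Margins: r₁=17, r₂=16, c₁=19, c₂=14, n=33
p_obs = C(17,8)·C(16,11)/C(33,19); sum pmf over tables with pmf ≤ p_obs
p-value (two-sided) = 0.29600
At α=0.05: p ≥ α → fail to reject H₀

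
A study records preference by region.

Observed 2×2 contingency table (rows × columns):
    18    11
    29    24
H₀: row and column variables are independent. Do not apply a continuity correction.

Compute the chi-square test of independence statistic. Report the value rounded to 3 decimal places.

test statistic = 0.414

Row totals [29, 53], col totals [47, 35], n=82
χ² = (18−16.62)²/16.62 + (11−12.38)²/12.38 + (29−30.38)²/30.38 + (24−22.62)²/22.62 = 0.4141
df = 1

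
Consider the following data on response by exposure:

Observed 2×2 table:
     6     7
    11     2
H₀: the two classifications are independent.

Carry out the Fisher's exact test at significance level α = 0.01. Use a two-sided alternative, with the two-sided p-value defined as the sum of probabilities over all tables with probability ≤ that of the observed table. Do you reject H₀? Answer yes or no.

Margins: r₁=13, r₂=13, c₁=17, c₂=9, n=26
p_obs = C(13,6)·C(13,11)/C(26,17); sum pmf over tables with pmf ≤ p_obs
p-value (two-sided) = 0.09684
At α=0.01: p ≥ α → fail to reject H₀

reject H₀: no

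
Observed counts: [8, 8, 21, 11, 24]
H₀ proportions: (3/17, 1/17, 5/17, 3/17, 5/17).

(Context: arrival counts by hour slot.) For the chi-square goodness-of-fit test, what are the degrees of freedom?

degrees of freedom = 4

df = k − 1 = 5 − 1 = 4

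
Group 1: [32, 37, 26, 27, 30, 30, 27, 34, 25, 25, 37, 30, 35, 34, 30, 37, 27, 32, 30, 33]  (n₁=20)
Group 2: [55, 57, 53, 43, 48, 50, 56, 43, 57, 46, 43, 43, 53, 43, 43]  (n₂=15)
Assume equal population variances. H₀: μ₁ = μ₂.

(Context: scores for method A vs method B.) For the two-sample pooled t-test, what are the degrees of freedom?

df = n₁ + n₂ − 2 = 20 + 15 − 2 = 33

degrees of freedom = 33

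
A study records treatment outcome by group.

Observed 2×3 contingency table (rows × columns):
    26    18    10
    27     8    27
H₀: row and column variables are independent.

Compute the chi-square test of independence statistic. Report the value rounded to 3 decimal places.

test statistic = 11.177

Row totals [54, 62], col totals [53, 26, 37], n=116
χ² = (26−24.67)²/24.67 + (18−12.10)²/12.10 + (10−17.22)²/17.22 + (27−28.33)²/28.33 + (8−13.90)²/13.90 + (27−19.78)²/19.78 = 11.1773
df = 2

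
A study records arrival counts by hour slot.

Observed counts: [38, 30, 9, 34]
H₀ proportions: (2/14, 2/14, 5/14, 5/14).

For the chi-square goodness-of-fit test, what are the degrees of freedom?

df = k − 1 = 4 − 1 = 3

degrees of freedom = 3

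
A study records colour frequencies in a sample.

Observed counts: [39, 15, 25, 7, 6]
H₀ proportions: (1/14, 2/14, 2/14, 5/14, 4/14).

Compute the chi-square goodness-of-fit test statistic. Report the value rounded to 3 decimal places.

n = 92; E_i = n·p_i = [6.57, 13.14, 13.14, 32.86, 26.29]
χ² = (39−6.57)²/6.57 + (15−13.14)²/13.14 + (25−13.14)²/13.14 + (7−32.86)²/32.86 + (6−26.29)²/26.29 = 206.9913
df = 4

test statistic = 206.991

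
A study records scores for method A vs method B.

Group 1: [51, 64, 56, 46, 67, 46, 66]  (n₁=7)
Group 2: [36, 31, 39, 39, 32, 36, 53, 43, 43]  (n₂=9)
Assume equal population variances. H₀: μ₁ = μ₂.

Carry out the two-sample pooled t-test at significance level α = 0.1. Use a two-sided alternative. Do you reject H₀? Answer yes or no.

x̄₁=56.571, s₁=9.199, n₁=7
x̄₂=39.111, s₂=6.698, n₂=9
s_p² = [6·9.199² + 8·6.698²]/14 = 61.9002
SE = √(s_p²·(1/7+1/9)) = 3.9649
t = (56.571−39.111)/3.9649 = 4.4037
df = 14
p-value (two-sided) = 0.00060
At α=0.1: p < α → reject H₀

reject H₀: yes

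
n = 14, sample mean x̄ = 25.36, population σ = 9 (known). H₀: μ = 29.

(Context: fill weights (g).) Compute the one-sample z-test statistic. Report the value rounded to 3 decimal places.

test statistic = -1.513

SE = σ/√n = 9/√14 = 2.4054
z = (x̄−μ₀)/SE = (25.36−29)/2.4054 = -1.5133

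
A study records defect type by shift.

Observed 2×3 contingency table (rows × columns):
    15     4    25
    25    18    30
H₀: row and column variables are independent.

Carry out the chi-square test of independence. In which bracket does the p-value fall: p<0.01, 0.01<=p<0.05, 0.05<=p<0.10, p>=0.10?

p-value bracket: 0.05<=p<0.10

Row totals [44, 73], col totals [40, 22, 55], n=117
χ² = (15−15.04)²/15.04 + (4−8.27)²/8.27 + (25−20.68)²/20.68 + (25−24.96)²/24.96 + (18−13.73)²/13.73 + (30−34.32)²/34.32 = 4.9817
df = 2
p-value (upper-tail) = 0.08284
→ bracket: 0.05<=p<0.10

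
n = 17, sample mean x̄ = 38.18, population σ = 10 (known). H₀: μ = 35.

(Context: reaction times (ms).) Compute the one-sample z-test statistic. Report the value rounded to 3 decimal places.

SE = σ/√n = 10/√17 = 2.4254
z = (x̄−μ₀)/SE = (38.18−35)/2.4254 = 1.3111

test statistic = 1.311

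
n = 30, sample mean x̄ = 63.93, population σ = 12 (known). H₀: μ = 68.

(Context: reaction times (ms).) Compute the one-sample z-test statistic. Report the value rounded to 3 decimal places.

SE = σ/√n = 12/√30 = 2.1909
z = (x̄−μ₀)/SE = (63.93−68)/2.1909 = -1.8577

test statistic = -1.858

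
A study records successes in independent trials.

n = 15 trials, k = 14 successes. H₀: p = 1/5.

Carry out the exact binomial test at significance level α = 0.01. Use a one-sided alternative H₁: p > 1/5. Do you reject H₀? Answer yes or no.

reject H₀: yes

Exact binomial: n=15, k=14, p₀=1/5=0.2000
P(X≥14) from Σ C(n,i)·p₀^i·(1−p₀)^(n−i)
p-value (one-sided, H₁ greater) = 0.00000
At α=0.01: p < α → reject H₀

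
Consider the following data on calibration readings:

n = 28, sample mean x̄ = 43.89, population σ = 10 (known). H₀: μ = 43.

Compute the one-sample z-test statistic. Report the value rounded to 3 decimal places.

test statistic = 0.471

SE = σ/√n = 10/√28 = 1.8898
z = (x̄−μ₀)/SE = (43.89−43)/1.8898 = 0.4709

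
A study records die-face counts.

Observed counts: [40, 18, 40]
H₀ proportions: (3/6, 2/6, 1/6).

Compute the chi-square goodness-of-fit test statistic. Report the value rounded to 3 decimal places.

n = 98; E_i = n·p_i = [49.00, 32.67, 16.33]
χ² = (40−49.00)²/49.00 + (18−32.67)²/32.67 + (40−16.33)²/16.33 = 42.5306
df = 2

test statistic = 42.531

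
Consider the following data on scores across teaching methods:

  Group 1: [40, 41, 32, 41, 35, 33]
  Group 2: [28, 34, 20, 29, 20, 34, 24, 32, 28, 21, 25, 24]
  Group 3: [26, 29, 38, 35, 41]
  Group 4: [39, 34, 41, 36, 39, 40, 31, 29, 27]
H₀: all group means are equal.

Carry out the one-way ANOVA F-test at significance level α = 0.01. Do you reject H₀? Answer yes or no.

reject H₀: yes

Group means [37.00, 26.58, 33.80, 35.11], grand mean 32.062
SSB = Σnᵢ(x̄ᵢ−x̄)² = 605.269; SSW = ΣΣ(x−x̄ᵢ)² = 734.606
MSB = 605.269/3 = 201.7565; MSW = 734.606/28 = 26.2359
F = MSB/MSW = 7.6901
df = (3, 28)
p-value (upper-tail) = 0.00067
At α=0.01: p < α → reject H₀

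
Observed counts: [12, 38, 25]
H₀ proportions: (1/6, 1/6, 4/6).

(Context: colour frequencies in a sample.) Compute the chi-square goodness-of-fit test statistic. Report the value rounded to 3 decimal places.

n = 75; E_i = n·p_i = [12.50, 12.50, 50.00]
χ² = (12−12.50)²/12.50 + (38−12.50)²/12.50 + (25−50.00)²/50.00 = 64.5400
df = 2

test statistic = 64.540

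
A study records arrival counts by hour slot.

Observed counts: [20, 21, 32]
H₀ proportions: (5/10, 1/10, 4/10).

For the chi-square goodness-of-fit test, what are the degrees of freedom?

degrees of freedom = 2

df = k − 1 = 3 − 1 = 2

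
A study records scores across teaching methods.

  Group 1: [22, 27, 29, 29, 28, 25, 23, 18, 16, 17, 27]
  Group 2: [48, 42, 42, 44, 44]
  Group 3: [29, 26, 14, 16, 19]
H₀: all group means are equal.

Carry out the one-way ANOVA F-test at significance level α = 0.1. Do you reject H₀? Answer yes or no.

Group means [23.73, 44.00, 20.80], grand mean 27.857
SSB = Σnᵢ(x̄ᵢ−x̄)² = 1739.590; SSW = ΣΣ(x−x̄ᵢ)² = 428.982
MSB = 1739.590/2 = 869.7948; MSW = 428.982/18 = 23.8323
F = MSB/MSW = 36.4964
df = (2, 18)
p-value (upper-tail) = 0.00000
At α=0.1: p < α → reject H₀

reject H₀: yes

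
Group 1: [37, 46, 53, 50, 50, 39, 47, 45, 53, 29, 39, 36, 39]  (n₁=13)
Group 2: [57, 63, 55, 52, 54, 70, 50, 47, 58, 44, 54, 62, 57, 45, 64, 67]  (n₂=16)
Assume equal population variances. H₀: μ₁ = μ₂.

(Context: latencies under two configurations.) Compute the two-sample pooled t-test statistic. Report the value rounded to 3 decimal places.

test statistic = -4.577

x̄₁=43.308, s₁=7.387, n₁=13
x̄₂=56.188, s₂=7.653, n₂=16
s_p² = [12·7.387² + 15·7.653²]/27 = 56.7854
SE = √(s_p²·(1/13+1/16)) = 2.8138
t = (43.308−56.188)/2.8138 = -4.5774
df = 27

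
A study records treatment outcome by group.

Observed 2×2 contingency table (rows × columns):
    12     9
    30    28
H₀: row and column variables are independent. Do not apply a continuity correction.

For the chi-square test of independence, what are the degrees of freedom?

degrees of freedom = 1

df = (r−1)(c−1) = (2−1)·(2−1) = 1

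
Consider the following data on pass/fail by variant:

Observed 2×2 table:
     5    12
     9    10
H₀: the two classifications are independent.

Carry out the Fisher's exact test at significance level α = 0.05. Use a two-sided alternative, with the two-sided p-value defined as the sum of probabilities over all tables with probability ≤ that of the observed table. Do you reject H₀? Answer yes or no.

reject H₀: no

Margins: r₁=17, r₂=19, c₁=14, c₂=22, n=36
p_obs = C(17,5)·C(19,9)/C(36,14); sum pmf over tables with pmf ≤ p_obs
p-value (two-sided) = 0.32173
At α=0.05: p ≥ α → fail to reject H₀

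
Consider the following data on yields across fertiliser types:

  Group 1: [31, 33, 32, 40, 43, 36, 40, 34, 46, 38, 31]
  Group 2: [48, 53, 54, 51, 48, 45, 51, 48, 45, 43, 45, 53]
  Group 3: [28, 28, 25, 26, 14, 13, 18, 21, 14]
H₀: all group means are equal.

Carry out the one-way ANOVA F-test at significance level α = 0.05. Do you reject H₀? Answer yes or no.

reject H₀: yes

Group means [36.73, 48.67, 20.78], grand mean 36.719
SSB = Σnᵢ(x̄ᵢ−x̄)² = 4000.065; SSW = ΣΣ(x−x̄ᵢ)² = 718.404
MSB = 4000.065/2 = 2000.0324; MSW = 718.404/29 = 24.7726
F = MSB/MSW = 80.7358
df = (2, 29)
p-value (upper-tail) = 0.00000
At α=0.05: p < α → reject H₀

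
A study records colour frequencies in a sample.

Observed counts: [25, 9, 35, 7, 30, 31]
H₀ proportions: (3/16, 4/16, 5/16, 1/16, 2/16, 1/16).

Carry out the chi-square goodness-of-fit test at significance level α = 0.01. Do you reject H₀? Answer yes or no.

n = 137; E_i = n·p_i = [25.69, 34.25, 42.81, 8.56, 17.12, 8.56]
χ² = (25−25.69)²/25.69 + (9−34.25)²/34.25 + (35−42.81)²/42.81 + (7−8.56)²/8.56 + (30−17.12)²/17.12 + (31−8.56)²/8.56 = 88.8200
df = 5
p-value (upper-tail) = 0.00000
At α=0.01: p < α → reject H₀

reject H₀: yes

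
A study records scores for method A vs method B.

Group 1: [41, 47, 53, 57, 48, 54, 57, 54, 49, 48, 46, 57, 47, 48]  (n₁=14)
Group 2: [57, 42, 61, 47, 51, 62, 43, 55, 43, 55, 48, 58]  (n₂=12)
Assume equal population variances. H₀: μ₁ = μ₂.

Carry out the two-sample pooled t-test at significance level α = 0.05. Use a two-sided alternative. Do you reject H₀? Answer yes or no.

x̄₁=50.429, s₁=4.910, n₁=14
x̄₂=51.833, s₂=7.158, n₂=12
s_p² = [13·4.910² + 11·7.158²]/24 = 36.5456
SE = √(s_p²·(1/14+1/12)) = 2.3782
t = (50.429−51.833)/2.3782 = -0.5907
df = 24
p-value (two-sided) = 0.56026
At α=0.05: p ≥ α → fail to reject H₀

reject H₀: no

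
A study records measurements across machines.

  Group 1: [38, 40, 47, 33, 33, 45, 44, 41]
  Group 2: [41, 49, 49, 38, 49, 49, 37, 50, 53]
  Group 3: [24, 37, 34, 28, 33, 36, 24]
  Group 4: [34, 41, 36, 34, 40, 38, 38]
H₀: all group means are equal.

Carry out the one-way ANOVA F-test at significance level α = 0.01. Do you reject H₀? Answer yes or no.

Group means [40.12, 46.11, 30.86, 37.29], grand mean 39.129
SSB = Σnᵢ(x̄ᵢ−x̄)² = 949.434; SSW = ΣΣ(x−x̄ᵢ)² = 690.050
MSB = 949.434/3 = 316.4781; MSW = 690.050/27 = 25.5574
F = MSB/MSW = 12.3830
df = (3, 27)
p-value (upper-tail) = 0.00003
At α=0.01: p < α → reject H₀

reject H₀: yes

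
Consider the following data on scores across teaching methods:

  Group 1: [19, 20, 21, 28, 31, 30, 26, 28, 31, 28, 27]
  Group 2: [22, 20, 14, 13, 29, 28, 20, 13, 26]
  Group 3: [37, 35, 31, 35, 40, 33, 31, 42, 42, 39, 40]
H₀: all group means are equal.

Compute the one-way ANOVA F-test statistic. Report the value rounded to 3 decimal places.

test statistic = 28.812

Group means [26.27, 20.56, 36.82], grand mean 28.355
SSB = Σnᵢ(x̄ᵢ−x̄)² = 1383.056; SSW = ΣΣ(x−x̄ᵢ)² = 672.040
MSB = 1383.056/2 = 691.5282; MSW = 672.040/28 = 24.0014
F = MSB/MSW = 28.8119
df = (2, 28)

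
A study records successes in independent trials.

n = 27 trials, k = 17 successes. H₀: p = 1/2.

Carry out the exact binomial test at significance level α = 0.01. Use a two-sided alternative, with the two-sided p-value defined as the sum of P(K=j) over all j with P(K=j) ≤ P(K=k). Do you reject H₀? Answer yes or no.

reject H₀: no

Exact binomial: n=27, k=17, p₀=1/2=0.5000
P(X=j) = C(n,j)·p₀^j·(1−p₀)^(n−j); p = Σ P(X=j) over j with P(X=j) ≤ P(X=17)
p-value (two-sided) = 0.24779
At α=0.01: p ≥ α → fail to reject H₀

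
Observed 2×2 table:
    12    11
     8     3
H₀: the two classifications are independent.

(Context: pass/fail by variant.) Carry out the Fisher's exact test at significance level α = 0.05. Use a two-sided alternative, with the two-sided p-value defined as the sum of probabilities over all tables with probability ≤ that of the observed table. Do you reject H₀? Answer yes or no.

Margins: r₁=23, r₂=11, c₁=20, c₂=14, n=34
p_obs = C(23,12)·C(11,8)/C(34,20); sum pmf over tables with pmf ≤ p_obs
p-value (two-sided) = 0.29481
At α=0.05: p ≥ α → fail to reject H₀

reject H₀: no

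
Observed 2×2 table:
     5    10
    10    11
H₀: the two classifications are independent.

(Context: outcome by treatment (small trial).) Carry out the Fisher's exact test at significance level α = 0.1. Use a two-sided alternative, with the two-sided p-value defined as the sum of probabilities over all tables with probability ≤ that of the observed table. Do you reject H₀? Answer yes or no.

Margins: r₁=15, r₂=21, c₁=15, c₂=21, n=36
p_obs = C(15,5)·C(21,10)/C(36,15); sum pmf over tables with pmf ≤ p_obs
p-value (two-sided) = 0.50061
At α=0.1: p ≥ α → fail to reject H₀

reject H₀: no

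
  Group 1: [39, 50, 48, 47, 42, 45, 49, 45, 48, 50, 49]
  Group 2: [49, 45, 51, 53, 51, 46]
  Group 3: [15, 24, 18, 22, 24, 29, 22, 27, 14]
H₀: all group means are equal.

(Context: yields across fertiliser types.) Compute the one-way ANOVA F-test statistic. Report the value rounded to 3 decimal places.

test statistic = 118.897

Group means [46.55, 49.17, 21.67], grand mean 38.538
SSB = Σnᵢ(x̄ᵢ−x̄)² = 3944.901; SSW = ΣΣ(x−x̄ᵢ)² = 381.561
MSB = 3944.901/2 = 1972.4505; MSW = 381.561/23 = 16.5896
F = MSB/MSW = 118.8969
df = (2, 23)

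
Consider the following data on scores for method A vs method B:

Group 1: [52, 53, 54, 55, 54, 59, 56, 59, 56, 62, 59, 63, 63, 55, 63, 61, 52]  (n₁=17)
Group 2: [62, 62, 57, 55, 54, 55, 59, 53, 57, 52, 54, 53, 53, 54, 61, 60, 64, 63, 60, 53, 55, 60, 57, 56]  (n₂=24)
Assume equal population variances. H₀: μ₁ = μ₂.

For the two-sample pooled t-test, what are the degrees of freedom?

degrees of freedom = 39

df = n₁ + n₂ − 2 = 17 + 24 − 2 = 39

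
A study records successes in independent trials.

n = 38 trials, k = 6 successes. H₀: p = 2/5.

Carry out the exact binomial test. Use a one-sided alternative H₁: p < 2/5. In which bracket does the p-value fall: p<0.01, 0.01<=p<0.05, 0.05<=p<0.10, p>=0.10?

p-value bracket: p<0.01

Exact binomial: n=38, k=6, p₀=2/5=0.4000
P(X≤6) from Σ C(n,i)·p₀^i·(1−p₀)^(n−i)
p-value (one-sided, H₁ less) = 0.00121
→ bracket: p<0.01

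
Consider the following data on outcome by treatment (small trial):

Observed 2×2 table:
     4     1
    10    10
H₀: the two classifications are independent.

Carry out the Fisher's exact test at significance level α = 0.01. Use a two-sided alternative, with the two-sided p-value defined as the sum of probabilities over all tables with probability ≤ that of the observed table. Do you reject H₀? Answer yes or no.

reject H₀: no

Margins: r₁=5, r₂=20, c₁=14, c₂=11, n=25
p_obs = C(5,4)·C(20,10)/C(25,14); sum pmf over tables with pmf ≤ p_obs
p-value (two-sided) = 0.34058
At α=0.01: p ≥ α → fail to reject H₀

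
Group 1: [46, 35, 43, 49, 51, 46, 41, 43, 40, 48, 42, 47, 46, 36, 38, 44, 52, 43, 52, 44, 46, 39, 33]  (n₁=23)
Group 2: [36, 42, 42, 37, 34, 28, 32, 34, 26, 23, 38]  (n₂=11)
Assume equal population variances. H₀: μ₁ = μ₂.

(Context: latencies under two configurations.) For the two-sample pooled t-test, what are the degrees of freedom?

degrees of freedom = 32

df = n₁ + n₂ − 2 = 23 + 11 − 2 = 32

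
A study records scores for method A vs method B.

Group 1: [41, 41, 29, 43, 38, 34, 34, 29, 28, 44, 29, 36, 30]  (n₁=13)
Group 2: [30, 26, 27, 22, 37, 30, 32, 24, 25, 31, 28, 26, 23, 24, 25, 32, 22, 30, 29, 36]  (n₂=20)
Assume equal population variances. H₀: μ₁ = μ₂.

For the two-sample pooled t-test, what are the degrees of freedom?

df = n₁ + n₂ − 2 = 13 + 20 − 2 = 31

degrees of freedom = 31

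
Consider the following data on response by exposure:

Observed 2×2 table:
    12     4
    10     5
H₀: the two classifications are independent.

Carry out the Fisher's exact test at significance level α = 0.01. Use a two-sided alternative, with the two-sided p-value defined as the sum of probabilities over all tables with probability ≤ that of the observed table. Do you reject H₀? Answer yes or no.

reject H₀: no

Margins: r₁=16, r₂=15, c₁=22, c₂=9, n=31
p_obs = C(16,12)·C(15,10)/C(31,22); sum pmf over tables with pmf ≤ p_obs
p-value (two-sided) = 0.70425
At α=0.01: p ≥ α → fail to reject H₀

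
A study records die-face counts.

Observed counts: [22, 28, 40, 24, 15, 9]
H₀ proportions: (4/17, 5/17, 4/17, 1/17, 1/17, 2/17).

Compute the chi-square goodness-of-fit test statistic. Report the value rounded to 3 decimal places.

test statistic = 49.160

n = 138; E_i = n·p_i = [32.47, 40.59, 32.47, 8.12, 8.12, 16.24]
χ² = (22−32.47)²/32.47 + (28−40.59)²/40.59 + (40−32.47)²/32.47 + (24−8.12)²/8.12 + (15−8.12)²/8.12 + (9−16.24)²/16.24 = 49.1601
df = 5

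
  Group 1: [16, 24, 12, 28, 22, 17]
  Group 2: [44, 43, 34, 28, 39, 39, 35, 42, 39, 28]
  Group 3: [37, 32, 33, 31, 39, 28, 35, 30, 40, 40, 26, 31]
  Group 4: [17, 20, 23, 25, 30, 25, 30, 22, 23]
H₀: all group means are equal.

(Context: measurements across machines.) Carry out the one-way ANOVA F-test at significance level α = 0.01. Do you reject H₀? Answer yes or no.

Group means [19.83, 37.10, 33.50, 23.89], grand mean 29.919
SSB = Σnᵢ(x̄ᵢ−x̄)² = 1607.135; SSW = ΣΣ(x−x̄ᵢ)² = 857.622
MSB = 1607.135/3 = 535.7115; MSW = 857.622/33 = 25.9886
F = MSB/MSW = 20.6134
df = (3, 33)
p-value (upper-tail) = 0.00000
At α=0.01: p < α → reject H₀

reject H₀: yes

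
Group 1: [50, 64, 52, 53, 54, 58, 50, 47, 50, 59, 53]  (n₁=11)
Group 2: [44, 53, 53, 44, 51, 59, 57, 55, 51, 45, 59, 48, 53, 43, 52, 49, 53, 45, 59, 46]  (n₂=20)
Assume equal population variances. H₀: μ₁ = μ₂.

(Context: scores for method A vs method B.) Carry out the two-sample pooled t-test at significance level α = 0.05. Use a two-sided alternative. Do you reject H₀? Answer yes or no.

reject H₀: no

x̄₁=53.636, s₁=4.925, n₁=11
x̄₂=50.950, s₂=5.296, n₂=20
s_p² = [10·4.925² + 19·5.296²]/29 = 26.7412
SE = √(s_p²·(1/11+1/20)) = 1.9412
t = (53.636−50.950)/1.9412 = 1.3839
df = 29
p-value (two-sided) = 0.17695
At α=0.05: p ≥ α → fail to reject H₀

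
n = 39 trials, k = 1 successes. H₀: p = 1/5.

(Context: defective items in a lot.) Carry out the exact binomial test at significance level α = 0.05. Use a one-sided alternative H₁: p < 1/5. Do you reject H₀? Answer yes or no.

reject H₀: yes

Exact binomial: n=39, k=1, p₀=1/5=0.2000
P(X≤1) from Σ C(n,i)·p₀^i·(1−p₀)^(n−i)
p-value (one-sided, H₁ less) = 0.00179
At α=0.05: p < α → reject H₀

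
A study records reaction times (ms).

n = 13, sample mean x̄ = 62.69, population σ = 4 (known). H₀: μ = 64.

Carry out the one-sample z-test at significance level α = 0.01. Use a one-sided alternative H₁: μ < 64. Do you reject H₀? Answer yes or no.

SE = σ/√n = 4/√13 = 1.1094
z = (x̄−μ₀)/SE = (62.69−64)/1.1094 = -1.1808
p-value (one-sided, H₁ less) = 0.11884
At α=0.01: p ≥ α → fail to reject H₀

reject H₀: no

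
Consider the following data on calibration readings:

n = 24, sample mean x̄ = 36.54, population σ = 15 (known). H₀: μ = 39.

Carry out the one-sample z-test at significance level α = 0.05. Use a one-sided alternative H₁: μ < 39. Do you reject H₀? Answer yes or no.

SE = σ/√n = 15/√24 = 3.0619
z = (x̄−μ₀)/SE = (36.54−39)/3.0619 = -0.8034
p-value (one-sided, H₁ less) = 0.21086
At α=0.05: p ≥ α → fail to reject H₀

reject H₀: no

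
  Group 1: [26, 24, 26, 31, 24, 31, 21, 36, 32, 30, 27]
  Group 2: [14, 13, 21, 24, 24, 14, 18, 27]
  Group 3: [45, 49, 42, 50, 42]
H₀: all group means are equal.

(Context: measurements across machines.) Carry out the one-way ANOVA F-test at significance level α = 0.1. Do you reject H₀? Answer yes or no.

Group means [28.00, 19.38, 45.60], grand mean 28.792
SSB = Σnᵢ(x̄ᵢ−x̄)² = 2128.883; SSW = ΣΣ(x−x̄ᵢ)² = 453.075
MSB = 2128.883/2 = 1064.4417; MSW = 453.075/21 = 21.5750
F = MSB/MSW = 49.3368
df = (2, 21)
p-value (upper-tail) = 0.00000
At α=0.1: p < α → reject H₀

reject H₀: yes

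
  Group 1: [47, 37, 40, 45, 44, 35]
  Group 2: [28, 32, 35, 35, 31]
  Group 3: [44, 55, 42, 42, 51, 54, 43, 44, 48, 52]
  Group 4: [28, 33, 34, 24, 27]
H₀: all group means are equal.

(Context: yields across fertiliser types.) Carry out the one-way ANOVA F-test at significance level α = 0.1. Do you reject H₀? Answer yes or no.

reject H₀: yes

Group means [41.33, 32.20, 47.50, 29.20], grand mean 39.615
SSB = Σnᵢ(x̄ᵢ−x̄)² = 1456.721; SSW = ΣΣ(x−x̄ᵢ)² = 455.433
MSB = 1456.721/3 = 485.5735; MSW = 455.433/22 = 20.7015
F = MSB/MSW = 23.4559
df = (3, 22)
p-value (upper-tail) = 0.00000
At α=0.1: p < α → reject H₀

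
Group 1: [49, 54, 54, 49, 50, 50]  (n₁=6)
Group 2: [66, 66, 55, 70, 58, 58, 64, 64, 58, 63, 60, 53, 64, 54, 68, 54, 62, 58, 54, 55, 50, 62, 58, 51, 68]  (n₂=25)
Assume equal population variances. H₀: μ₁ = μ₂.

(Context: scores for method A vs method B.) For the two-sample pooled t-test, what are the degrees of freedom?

degrees of freedom = 29

df = n₁ + n₂ − 2 = 6 + 25 − 2 = 29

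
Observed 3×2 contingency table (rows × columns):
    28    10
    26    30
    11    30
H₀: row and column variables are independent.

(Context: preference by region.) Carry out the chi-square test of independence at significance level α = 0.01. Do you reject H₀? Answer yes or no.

Row totals [38, 56, 41], col totals [65, 70], n=135
χ² = (28−18.30)²/18.30 + (10−19.70)²/19.70 + (26−26.96)²/26.96 + (30−29.04)²/29.04 + (11−19.74)²/19.74 + (30−21.26)²/21.26 = 17.4557
df = 2
p-value (upper-tail) = 0.00016
At α=0.01: p < α → reject H₀

reject H₀: yes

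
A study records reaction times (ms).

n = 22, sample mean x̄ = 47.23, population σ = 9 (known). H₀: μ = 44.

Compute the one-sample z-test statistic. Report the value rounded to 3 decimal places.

SE = σ/√n = 9/√22 = 1.9188
z = (x̄−μ₀)/SE = (47.23−44)/1.9188 = 1.6833

test statistic = 1.683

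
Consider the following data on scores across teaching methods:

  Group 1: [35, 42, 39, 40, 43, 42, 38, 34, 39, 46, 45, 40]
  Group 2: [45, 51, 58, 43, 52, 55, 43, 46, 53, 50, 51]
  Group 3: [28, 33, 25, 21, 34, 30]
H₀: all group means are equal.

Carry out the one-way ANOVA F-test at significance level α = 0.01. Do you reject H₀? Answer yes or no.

reject H₀: yes

Group means [40.25, 49.73, 28.50], grand mean 41.414
SSB = Σnᵢ(x̄ᵢ−x̄)² = 1777.103; SSW = ΣΣ(x−x̄ᵢ)² = 507.932
MSB = 1777.103/2 = 888.5513; MSW = 507.932/26 = 19.5358
F = MSB/MSW = 45.4831
df = (2, 26)
p-value (upper-tail) = 0.00000
At α=0.01: p < α → reject H₀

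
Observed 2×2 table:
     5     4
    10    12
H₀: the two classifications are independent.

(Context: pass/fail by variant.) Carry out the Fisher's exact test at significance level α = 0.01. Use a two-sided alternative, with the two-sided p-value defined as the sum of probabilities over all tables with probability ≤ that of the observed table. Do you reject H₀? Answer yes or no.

reject H₀: no

Margins: r₁=9, r₂=22, c₁=15, c₂=16, n=31
p_obs = C(9,5)·C(22,10)/C(31,15); sum pmf over tables with pmf ≤ p_obs
p-value (two-sided) = 0.70425
At α=0.01: p ≥ α → fail to reject H₀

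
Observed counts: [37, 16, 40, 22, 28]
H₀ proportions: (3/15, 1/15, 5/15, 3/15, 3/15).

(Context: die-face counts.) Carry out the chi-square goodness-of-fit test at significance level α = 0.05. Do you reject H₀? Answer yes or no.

n = 143; E_i = n·p_i = [28.60, 9.53, 47.67, 28.60, 28.60]
χ² = (37−28.60)²/28.60 + (16−9.53)²/9.53 + (40−47.67)²/47.67 + (22−28.60)²/28.60 + (28−28.60)²/28.60 = 9.6224
df = 4
p-value (upper-tail) = 0.04729
At α=0.05: p < α → reject H₀

reject H₀: yes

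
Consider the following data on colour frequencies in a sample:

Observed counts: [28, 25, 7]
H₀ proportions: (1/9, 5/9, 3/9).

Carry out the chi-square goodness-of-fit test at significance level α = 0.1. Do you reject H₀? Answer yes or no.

n = 60; E_i = n·p_i = [6.67, 33.33, 20.00]
χ² = (28−6.67)²/6.67 + (25−33.33)²/33.33 + (7−20.00)²/20.00 = 78.8000
df = 2
p-value (upper-tail) = 0.00000
At α=0.1: p < α → reject H₀

reject H₀: yes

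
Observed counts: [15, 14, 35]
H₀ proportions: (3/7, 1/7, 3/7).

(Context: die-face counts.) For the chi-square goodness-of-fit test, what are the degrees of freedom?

degrees of freedom = 2

df = k − 1 = 3 − 1 = 2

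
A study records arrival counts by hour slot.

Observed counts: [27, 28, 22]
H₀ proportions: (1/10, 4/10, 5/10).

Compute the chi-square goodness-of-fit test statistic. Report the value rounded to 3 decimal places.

n = 77; E_i = n·p_i = [7.70, 30.80, 38.50]
χ² = (27−7.70)²/7.70 + (28−30.80)²/30.80 + (22−38.50)²/38.50 = 55.7013
df = 2

test statistic = 55.701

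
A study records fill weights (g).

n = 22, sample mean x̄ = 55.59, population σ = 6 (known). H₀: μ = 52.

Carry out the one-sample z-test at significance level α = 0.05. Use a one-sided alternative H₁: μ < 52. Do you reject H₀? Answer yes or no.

reject H₀: no

SE = σ/√n = 6/√22 = 1.2792
z = (x̄−μ₀)/SE = (55.59−52)/1.2792 = 2.8064
p-value (one-sided, H₁ less) = 0.99750
At α=0.05: p ≥ α → fail to reject H₀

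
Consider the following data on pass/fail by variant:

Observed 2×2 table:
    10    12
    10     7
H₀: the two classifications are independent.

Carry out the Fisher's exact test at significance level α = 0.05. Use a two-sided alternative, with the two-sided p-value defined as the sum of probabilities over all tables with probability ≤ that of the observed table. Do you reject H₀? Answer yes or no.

Margins: r₁=22, r₂=17, c₁=20, c₂=19, n=39
p_obs = C(22,10)·C(17,10)/C(39,20); sum pmf over tables with pmf ≤ p_obs
p-value (two-sided) = 0.52311
At α=0.05: p ≥ α → fail to reject H₀

reject H₀: no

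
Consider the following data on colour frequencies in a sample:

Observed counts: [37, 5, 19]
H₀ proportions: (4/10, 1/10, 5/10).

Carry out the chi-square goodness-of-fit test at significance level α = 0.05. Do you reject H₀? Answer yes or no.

reject H₀: yes

n = 61; E_i = n·p_i = [24.40, 6.10, 30.50]
χ² = (37−24.40)²/24.40 + (5−6.10)²/6.10 + (19−30.50)²/30.50 = 11.0410
df = 2
p-value (upper-tail) = 0.00400
At α=0.05: p < α → reject H₀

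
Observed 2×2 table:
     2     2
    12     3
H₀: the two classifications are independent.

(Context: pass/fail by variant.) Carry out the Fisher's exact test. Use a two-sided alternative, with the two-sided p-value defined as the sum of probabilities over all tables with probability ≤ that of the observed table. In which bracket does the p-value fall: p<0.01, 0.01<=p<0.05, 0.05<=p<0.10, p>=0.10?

p-value bracket: p>=0.10

Margins: r₁=4, r₂=15, c₁=14, c₂=5, n=19
p_obs = C(4,2)·C(15,12)/C(19,14); sum pmf over tables with pmf ≤ p_obs
p-value (two-sided) = 0.27219
→ bracket: p>=0.10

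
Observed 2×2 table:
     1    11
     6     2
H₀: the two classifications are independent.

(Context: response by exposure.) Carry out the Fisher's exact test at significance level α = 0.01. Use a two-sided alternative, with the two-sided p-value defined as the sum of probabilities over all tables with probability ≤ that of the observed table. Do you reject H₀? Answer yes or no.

Margins: r₁=12, r₂=8, c₁=7, c₂=13, n=20
p_obs = C(12,1)·C(8,6)/C(20,7); sum pmf over tables with pmf ≤ p_obs
p-value (two-sided) = 0.00444
At α=0.01: p < α → reject H₀

reject H₀: yes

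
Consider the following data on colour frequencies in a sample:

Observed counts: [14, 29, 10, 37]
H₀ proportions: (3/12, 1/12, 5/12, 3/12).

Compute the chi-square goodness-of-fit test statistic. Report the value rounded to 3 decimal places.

test statistic = 94.356

n = 90; E_i = n·p_i = [22.50, 7.50, 37.50, 22.50]
χ² = (14−22.50)²/22.50 + (29−7.50)²/7.50 + (10−37.50)²/37.50 + (37−22.50)²/22.50 = 94.3556
df = 3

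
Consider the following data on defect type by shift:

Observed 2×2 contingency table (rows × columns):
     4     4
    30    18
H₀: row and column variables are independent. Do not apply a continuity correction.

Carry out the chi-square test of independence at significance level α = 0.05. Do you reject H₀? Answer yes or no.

reject H₀: no

Row totals [8, 48], col totals [34, 22], n=56
χ² = (4−4.86)²/4.86 + (4−3.14)²/3.14 + (30−29.14)²/29.14 + (18−18.86)²/18.86 = 0.4492
df = 1
p-value (upper-tail) = 0.50272
At α=0.05: p ≥ α → fail to reject H₀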